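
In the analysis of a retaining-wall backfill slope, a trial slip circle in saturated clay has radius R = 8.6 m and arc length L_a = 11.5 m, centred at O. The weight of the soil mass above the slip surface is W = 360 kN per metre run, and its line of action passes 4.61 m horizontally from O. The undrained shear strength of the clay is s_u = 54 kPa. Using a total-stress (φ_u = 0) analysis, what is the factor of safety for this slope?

Taking moments about the centre O, the resisting moment is provided by the undrained shear strength acting along the arc:
M_R = s_u·L_a·R = 54·11.50·8.6 = 5340.6 kN·m/m
M_D = W·d = 360·4.61 = 1659.6 kN·m/m
FS = M_R / M_D = 5340.6 / 1659.6 = 3.218

FS = 3.22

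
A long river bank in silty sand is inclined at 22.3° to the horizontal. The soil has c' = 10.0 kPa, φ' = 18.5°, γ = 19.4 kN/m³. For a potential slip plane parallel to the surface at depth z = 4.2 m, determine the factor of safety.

FS = 1.17

For an infinite slope with a slip plane parallel to the surface (no pore pressure): FS = [c' + γz cos²β tanφ'] / [γz sinβ cosβ].
γz = 19.4·4.2 = 81.48 kN/m²
Numerator = 10.0 + 81.48·cos²22.3°·tan18.5° = 10.0 + 81.48·0.8560·0.3346 = 33.337 kPa
Denominator = 81.48·sin22.3°·cos22.3° = 81.48·0.3795·0.9252 = 28.606 kPa
FS = 33.337 / 28.606 = 1.165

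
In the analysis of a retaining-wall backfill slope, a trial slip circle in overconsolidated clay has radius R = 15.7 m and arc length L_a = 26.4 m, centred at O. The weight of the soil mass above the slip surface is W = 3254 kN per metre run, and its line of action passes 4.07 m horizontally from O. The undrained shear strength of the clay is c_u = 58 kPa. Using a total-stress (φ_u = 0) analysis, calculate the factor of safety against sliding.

Taking moments about the centre O, the resisting moment is provided by the undrained shear strength acting along the arc:
M_R = c_u·L_a·R = 58·26.40·15.7 = 24039.8 kN·m/m
M_D = W·d = 3254·4.07 = 13243.8 kN·m/m
FS = M_R / M_D = 24039.8 / 13243.8 = 1.815

FS = 1.82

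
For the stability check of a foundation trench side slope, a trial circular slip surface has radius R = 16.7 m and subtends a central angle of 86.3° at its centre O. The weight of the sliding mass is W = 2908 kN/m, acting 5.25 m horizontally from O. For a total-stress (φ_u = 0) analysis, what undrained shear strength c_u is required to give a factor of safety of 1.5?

FS = c_u·L_a·R / (W·d), so c_u = FS·W·d / (L_a·R).
Arc length L_a = R·θ = 16.7·(86.3°·π/180) = 16.7·1.5062 = 25.15 m
c_u = 1.5·2908·5.25 / (25.15·16.7) = 22900.5 / 420.07 = 54.52 kPa

c_u = 54.5 kPa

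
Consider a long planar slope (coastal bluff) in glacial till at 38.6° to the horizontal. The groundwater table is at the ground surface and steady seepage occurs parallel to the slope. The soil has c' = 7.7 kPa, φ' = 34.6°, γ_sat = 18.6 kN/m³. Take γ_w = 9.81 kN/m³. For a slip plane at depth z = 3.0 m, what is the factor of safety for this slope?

With seepage parallel to the slope and the water table at the surface, the effective normal stress on the slip plane uses the buoyant unit weight γ' = γ_sat − γ_w while the driving shear stress uses γ_sat:
FS = [c' + γ' z cos²β tanφ'] / [γ_sat z sinβ cosβ]
γ' = 18.6 − 9.81 = 8.79 kN/m³
Numerator = 7.7 + 8.79·3.0·cos²38.6°·tan34.6° = 7.7 + 8.79·3.0·0.6108·0.6899 = 18.811 kPa
Denominator = 18.6·3.0·sin38.6°·cos38.6° = 18.6·3.0·0.6239·0.7815 = 27.207 kPa
FS = 18.811 / 27.207 = 0.691

FS = 0.69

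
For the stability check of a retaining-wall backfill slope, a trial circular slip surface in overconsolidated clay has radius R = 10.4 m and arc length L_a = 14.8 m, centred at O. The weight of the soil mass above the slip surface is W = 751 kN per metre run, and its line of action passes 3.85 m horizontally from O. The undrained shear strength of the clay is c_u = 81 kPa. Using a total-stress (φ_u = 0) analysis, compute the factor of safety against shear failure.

Taking moments about the centre O, the resisting moment is provided by the undrained shear strength acting along the arc:
M_R = c_u·L_a·R = 81·14.80·10.4 = 12467.5 kN·m/m
M_D = W·d = 751·3.85 = 2891.3 kN·m/m
FS = M_R / M_D = 12467.5 / 2891.3 = 4.312

FS = 4.31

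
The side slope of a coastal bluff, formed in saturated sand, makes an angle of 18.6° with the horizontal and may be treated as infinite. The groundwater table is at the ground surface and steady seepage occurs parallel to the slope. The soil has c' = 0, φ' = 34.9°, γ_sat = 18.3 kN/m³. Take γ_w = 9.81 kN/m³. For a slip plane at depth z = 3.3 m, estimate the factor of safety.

With seepage parallel to the slope and the water table at the surface, the effective normal stress on the slip plane uses the buoyant unit weight γ' = γ_sat − γ_w while the driving shear stress uses γ_sat:
FS = [c' + γ' z cos²β tanφ'] / [γ_sat z sinβ cosβ]
(For c' = 0 this reduces to FS = (γ'/γ_sat)·tanφ'/tanβ.)
γ' = 18.3 − 9.81 = 8.49 kN/m³
Numerator = 0.0 + 8.49·3.3·cos²18.6°·tan34.9° = 0.0 + 8.49·3.3·0.8983·0.6976 = 17.557 kPa
Denominator = 18.3·3.3·sin18.6°·cos18.6° = 18.3·3.3·0.3190·0.9478 = 18.256 kPa
FS = 17.557 / 18.256 = 0.962

FS = 0.96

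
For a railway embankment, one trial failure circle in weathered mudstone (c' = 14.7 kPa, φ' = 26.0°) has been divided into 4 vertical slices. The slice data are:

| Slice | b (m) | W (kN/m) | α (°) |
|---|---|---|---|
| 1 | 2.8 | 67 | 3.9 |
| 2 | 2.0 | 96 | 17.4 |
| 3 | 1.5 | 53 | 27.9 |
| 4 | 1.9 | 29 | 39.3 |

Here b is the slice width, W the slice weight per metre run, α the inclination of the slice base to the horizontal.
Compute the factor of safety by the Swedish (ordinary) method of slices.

FS = 3.19

Ordinary method of slices: FS = Σ[c'·Δl_i + (W_i cosα_i)·tanφ'] / Σ W_i sinα_i, with Δl_i = b_i / cosα_i.
Slice 1: Δl = 2.8/cos3.9° = 2.806 m; N'_1 = 67·cos3.9° = 66.8; c'Δl = 41.26; W sinα = 4.6
Slice 2: Δl = 2.0/cos17.4° = 2.096 m; N'_2 = 96·cos17.4° = 91.6; c'Δl = 30.81; W sinα = 28.7
Slice 3: Δl = 1.5/cos27.9° = 1.697 m; N'_3 = 53·cos27.9° = 46.8; c'Δl = 24.95; W sinα = 24.8
Slice 4: Δl = 1.9/cos39.3° = 2.455 m; N'_4 = 29·cos39.3° = 22.4; c'Δl = 36.09; W sinα = 18.4
Σc'Δl = 133.1 kN/m; ΣN' = 227.7 kN/m; ΣW sinα = 76.4 kN/m
Resisting = 133.1 + 227.7·tan26.0° = 133.1 + 111.1 = 244.2 kN/m
FS = 244.2 / 76.4 = 3.195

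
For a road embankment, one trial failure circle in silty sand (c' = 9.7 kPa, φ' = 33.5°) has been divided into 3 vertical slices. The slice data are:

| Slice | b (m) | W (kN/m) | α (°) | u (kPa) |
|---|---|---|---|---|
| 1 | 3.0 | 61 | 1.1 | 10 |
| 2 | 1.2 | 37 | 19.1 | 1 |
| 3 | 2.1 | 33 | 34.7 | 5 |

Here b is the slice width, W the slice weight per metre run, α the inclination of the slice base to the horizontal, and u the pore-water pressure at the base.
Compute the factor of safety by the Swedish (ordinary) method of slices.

FS = 3.70

Ordinary method of slices: FS = Σ[c'·Δl_i + (W_i cosα_i − u_i·Δl_i)·tanφ'] / Σ W_i sinα_i, with Δl_i = b_i / cosα_i.
Slice 1: Δl = 3.0/cos1.1° = 3.001 m; N'_1 = 61·cos1.1° − 10·3.001 = 31.0; c'Δl = 29.11; W sinα = 1.2
Slice 2: Δl = 1.2/cos19.1° = 1.270 m; N'_2 = 37·cos19.1° − 1·1.270 = 33.7; c'Δl = 12.32; W sinα = 12.1
Slice 3: Δl = 2.1/cos34.7° = 2.554 m; N'_3 = 33·cos34.7° − 5·2.554 = 14.4; c'Δl = 24.78; W sinα = 18.8
Σc'Δl = 66.2 kN/m; ΣN' = 79.0 kN/m; ΣW sinα = 32.1 kN/m
Resisting = 66.2 + 79.0·tan33.5° = 66.2 + 52.3 = 118.5 kN/m
FS = 118.5 / 32.1 = 3.696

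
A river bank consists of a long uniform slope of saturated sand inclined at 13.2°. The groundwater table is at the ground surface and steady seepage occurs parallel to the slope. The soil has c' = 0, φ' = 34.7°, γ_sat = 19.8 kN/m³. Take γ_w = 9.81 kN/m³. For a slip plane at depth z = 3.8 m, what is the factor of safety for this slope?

With seepage parallel to the slope and the water table at the surface, the effective normal stress on the slip plane uses the buoyant unit weight γ' = γ_sat − γ_w while the driving shear stress uses γ_sat:
FS = [c' + γ' z cos²β tanφ'] / [γ_sat z sinβ cosβ]
(For c' = 0 this reduces to FS = (γ'/γ_sat)·tanφ'/tanβ.)
γ' = 19.8 − 9.81 = 9.99 kN/m³
Numerator = 0.0 + 9.99·3.8·cos²13.2°·tan34.7° = 0.0 + 9.99·3.8·0.9479·0.6924 = 24.915 kPa
Denominator = 19.8·3.8·sin13.2°·cos13.2° = 19.8·3.8·0.2284·0.9736 = 16.727 kPa
FS = 24.915 / 16.727 = 1.490

FS = 1.49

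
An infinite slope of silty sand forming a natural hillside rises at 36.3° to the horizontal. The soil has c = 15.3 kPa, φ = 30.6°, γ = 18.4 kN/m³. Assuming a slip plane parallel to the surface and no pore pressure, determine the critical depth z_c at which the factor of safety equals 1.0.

z_c = 8.94 m

Setting FS = 1.00 in FS = [c + γz cos²β tanφ] / [γz sinβ cosβ] and solving for z:
z = c / [γ cosβ (FS·sinβ − cosβ·tanφ)]
  = 15.3 / [18.4·cos36.3°·(1.00·sin36.3° − cos36.3°·tan30.6°)]
  = 15.3 / [18.4·0.8059·(1.00·0.5920 − 0.8059·0.5914)]
  = 15.3 / 1.7111 = 8.942 m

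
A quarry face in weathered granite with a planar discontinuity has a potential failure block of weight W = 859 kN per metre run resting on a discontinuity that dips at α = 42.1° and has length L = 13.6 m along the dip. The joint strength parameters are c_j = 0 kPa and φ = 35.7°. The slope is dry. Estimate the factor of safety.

FS = 0.80

Resolving the block weight along and normal to the plane and applying the Mohr–Coulomb strength on the joint:
N' = W cosα = 859·cos42.1° = 637.4 kN/m
Driving force T = W sinα = 859·sin42.1° = 575.9 kN/m
Resisting force R = c_j·L + N'·tanφ = 0·13.6 + 637.4·tan35.7° = 0.0 + 458.0 = 458.0 kN/m
FS = R / T = 458.0 / 575.9 = 0.795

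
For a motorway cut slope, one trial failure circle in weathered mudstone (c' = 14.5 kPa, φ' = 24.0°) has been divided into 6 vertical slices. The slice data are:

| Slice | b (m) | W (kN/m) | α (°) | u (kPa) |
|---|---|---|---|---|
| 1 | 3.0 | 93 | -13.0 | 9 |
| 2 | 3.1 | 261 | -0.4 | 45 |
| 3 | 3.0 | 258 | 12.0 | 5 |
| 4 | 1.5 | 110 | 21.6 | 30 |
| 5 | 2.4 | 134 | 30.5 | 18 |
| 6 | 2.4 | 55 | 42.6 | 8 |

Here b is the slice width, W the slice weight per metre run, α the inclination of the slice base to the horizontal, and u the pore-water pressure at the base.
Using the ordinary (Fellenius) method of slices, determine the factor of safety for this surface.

FS = 2.79

Ordinary method of slices: FS = Σ[c'·Δl_i + (W_i cosα_i − u_i·Δl_i)·tanφ'] / Σ W_i sinα_i, with Δl_i = b_i / cosα_i.
Slice 1: Δl = 3.0/cos(-13.0°) = 3.079 m; N'_1 = 93·cos(-13.0°) − 9·3.079 = 62.9; c'Δl = 44.64; W sinα = -20.9
Slice 2: Δl = 3.1/cos(-0.4°) = 3.100 m; N'_2 = 261·cos(-0.4°) − 45·3.100 = 121.5; c'Δl = 44.95; W sinα = -1.8
Slice 3: Δl = 3.0/cos12.0° = 3.067 m; N'_3 = 258·cos12.0° − 5·3.067 = 237.0; c'Δl = 44.47; W sinα = 53.6
Slice 4: Δl = 1.5/cos21.6° = 1.613 m; N'_4 = 110·cos21.6° − 30·1.613 = 53.9; c'Δl = 23.39; W sinα = 40.5
Slice 5: Δl = 2.4/cos30.5° = 2.785 m; N'_5 = 134·cos30.5° − 18·2.785 = 65.3; c'Δl = 40.39; W sinα = 68.0
Slice 6: Δl = 2.4/cos42.6° = 3.260 m; N'_6 = 55·cos42.6° − 8·3.260 = 14.4; c'Δl = 47.28; W sinα = 37.2
Σc'Δl = 245.1 kN/m; ΣN' = 555.0 kN/m; ΣW sinα = 176.6 kN/m
Resisting = 245.1 + 555.0·tan24.0° = 245.1 + 247.1 = 492.2 kN/m
FS = 492.2 / 176.6 = 2.787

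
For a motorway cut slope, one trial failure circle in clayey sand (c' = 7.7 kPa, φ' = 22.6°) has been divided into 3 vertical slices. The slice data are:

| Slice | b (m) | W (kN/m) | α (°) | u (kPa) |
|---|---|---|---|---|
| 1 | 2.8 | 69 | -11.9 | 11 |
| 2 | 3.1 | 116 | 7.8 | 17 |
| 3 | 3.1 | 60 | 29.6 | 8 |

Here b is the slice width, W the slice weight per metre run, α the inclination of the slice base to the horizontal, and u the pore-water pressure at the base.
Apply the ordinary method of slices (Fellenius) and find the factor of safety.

Ordinary method of slices: FS = Σ[c'·Δl_i + (W_i cosα_i − u_i·Δl_i)·tanφ'] / Σ W_i sinα_i, with Δl_i = b_i / cosα_i.
Slice 1: Δl = 2.8/cos(-11.9°) = 2.861 m; N'_1 = 69·cos(-11.9°) − 11·2.861 = 36.0; c'Δl = 22.03; W sinα = -14.2
Slice 2: Δl = 3.1/cos7.8° = 3.129 m; N'_2 = 116·cos7.8° − 17·3.129 = 61.7; c'Δl = 24.09; W sinα = 15.7
Slice 3: Δl = 3.1/cos29.6° = 3.565 m; N'_3 = 60·cos29.6° − 8·3.565 = 23.6; c'Δl = 27.45; W sinα = 29.6
Σc'Δl = 73.6 kN/m; ΣN' = 121.4 kN/m; ΣW sinα = 31.2 kN/m
Resisting = 73.6 + 121.4·tan22.6° = 73.6 + 50.5 = 124.1 kN/m
FS = 124.1 / 31.2 = 3.984

FS = 3.98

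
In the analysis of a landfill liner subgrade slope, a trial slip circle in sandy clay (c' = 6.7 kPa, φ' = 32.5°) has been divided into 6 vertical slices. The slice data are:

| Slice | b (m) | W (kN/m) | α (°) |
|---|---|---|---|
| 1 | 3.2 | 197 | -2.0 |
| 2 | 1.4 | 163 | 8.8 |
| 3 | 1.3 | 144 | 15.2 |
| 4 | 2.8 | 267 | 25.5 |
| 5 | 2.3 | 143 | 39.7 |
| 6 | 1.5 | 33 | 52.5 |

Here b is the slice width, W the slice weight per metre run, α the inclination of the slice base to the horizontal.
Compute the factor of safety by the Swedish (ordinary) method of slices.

Ordinary method of slices: FS = Σ[c'·Δl_i + (W_i cosα_i)·tanφ'] / Σ W_i sinα_i, with Δl_i = b_i / cosα_i.
Slice 1: Δl = 3.2/cos(-2.0°) = 3.202 m; N'_1 = 197·cos(-2.0°) = 196.9; c'Δl = 21.45; W sinα = -6.9
Slice 2: Δl = 1.4/cos8.8° = 1.417 m; N'_2 = 163·cos8.8° = 161.1; c'Δl = 9.49; W sinα = 24.9
Slice 3: Δl = 1.3/cos15.2° = 1.347 m; N'_3 = 144·cos15.2° = 139.0; c'Δl = 9.03; W sinα = 37.8
Slice 4: Δl = 2.8/cos25.5° = 3.102 m; N'_4 = 267·cos25.5° = 241.0; c'Δl = 20.78; W sinα = 114.9
Slice 5: Δl = 2.3/cos39.7° = 2.989 m; N'_5 = 143·cos39.7° = 110.0; c'Δl = 20.03; W sinα = 91.3
Slice 6: Δl = 1.5/cos52.5° = 2.464 m; N'_6 = 33·cos52.5° = 20.1; c'Δl = 16.51; W sinα = 26.2
Σc'Δl = 97.3 kN/m; ΣN' = 868.0 kN/m; ΣW sinα = 288.3 kN/m
Resisting = 97.3 + 868.0·tan32.5° = 97.3 + 553.0 = 650.3 kN/m
FS = 650.3 / 288.3 = 2.256

FS = 2.26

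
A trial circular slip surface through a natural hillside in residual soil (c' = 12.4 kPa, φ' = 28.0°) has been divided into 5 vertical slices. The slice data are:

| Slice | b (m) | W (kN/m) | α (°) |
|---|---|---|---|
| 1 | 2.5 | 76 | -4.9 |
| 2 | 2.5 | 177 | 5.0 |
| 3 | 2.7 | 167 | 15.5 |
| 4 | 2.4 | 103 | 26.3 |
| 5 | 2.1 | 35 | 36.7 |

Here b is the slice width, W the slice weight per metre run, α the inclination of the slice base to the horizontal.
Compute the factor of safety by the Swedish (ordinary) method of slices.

FS = 3.72

Ordinary method of slices: FS = Σ[c'·Δl_i + (W_i cosα_i)·tanφ'] / Σ W_i sinα_i, with Δl_i = b_i / cosα_i.
Slice 1: Δl = 2.5/cos(-4.9°) = 2.509 m; N'_1 = 76·cos(-4.9°) = 75.7; c'Δl = 31.11; W sinα = -6.5
Slice 2: Δl = 2.5/cos5.0° = 2.510 m; N'_2 = 177·cos5.0° = 176.3; c'Δl = 31.12; W sinα = 15.4
Slice 3: Δl = 2.7/cos15.5° = 2.802 m; N'_3 = 167·cos15.5° = 160.9; c'Δl = 34.74; W sinα = 44.6
Slice 4: Δl = 2.4/cos26.3° = 2.677 m; N'_4 = 103·cos26.3° = 92.3; c'Δl = 33.20; W sinα = 45.6
Slice 5: Δl = 2.1/cos36.7° = 2.619 m; N'_5 = 35·cos36.7° = 28.1; c'Δl = 32.48; W sinα = 20.9
Σc'Δl = 162.6 kN/m; ΣN' = 533.4 kN/m; ΣW sinα = 120.1 kN/m
Resisting = 162.6 + 533.4·tan28.0° = 162.6 + 283.6 = 446.3 kN/m
FS = 446.3 / 120.1 = 3.715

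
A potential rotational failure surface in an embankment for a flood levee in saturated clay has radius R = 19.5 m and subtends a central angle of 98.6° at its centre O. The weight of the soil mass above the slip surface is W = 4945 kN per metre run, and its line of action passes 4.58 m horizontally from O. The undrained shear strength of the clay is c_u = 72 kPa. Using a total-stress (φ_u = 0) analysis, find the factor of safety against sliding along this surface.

FS = 2.08

Taking moments about the centre O, the resisting moment is provided by the undrained shear strength acting along the arc:
Arc length L_a = R·θ = 19.5·(98.6°·π/180) = 19.5·1.7209 = 33.56 m
M_R = c_u·L_a·R = 72·33.56·19.5 = 47114.7 kN·m/m
M_D = W·d = 4945·4.58 = 22648.1 kN·m/m
FS = M_R / M_D = 47114.7 / 22648.1 = 2.080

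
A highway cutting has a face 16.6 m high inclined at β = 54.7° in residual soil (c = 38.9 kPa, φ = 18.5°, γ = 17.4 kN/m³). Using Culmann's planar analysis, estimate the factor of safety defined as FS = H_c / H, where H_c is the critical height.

FS = 2.16

H_c = (4c/γ) · sinβ cosφ / [1 − cos(β − φ)]
    = (4·38.9/17.4) · sin54.7°·cos18.5° / [1 − cos36.2°]
    = 8.943 · 0.7740 / 0.1930 = 35.85 m
FS = H_c / H = 35.85 / 16.6 = 2.160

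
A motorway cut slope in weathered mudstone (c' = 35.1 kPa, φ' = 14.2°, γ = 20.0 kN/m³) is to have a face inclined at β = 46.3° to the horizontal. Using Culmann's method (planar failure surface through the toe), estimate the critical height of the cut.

Culmann's analysis gives the critical failure plane at α_cr = (β + φ')/2 = (46.3 + 14.2)/2 = 30.2°, and the critical height
H_c = (4c'/γ) · sinβ cosφ' / [1 − cos(β − φ')]
    = (4·35.1/20.0) · sin46.3°·cos14.2° / [1 − cos(32.1°)]
    = 7.020 · 0.7230·0.9694 / [1 − 0.8471]
    = 7.020 · 0.7009 / 0.1529
    = 32.18 m

H_c = 32.18 m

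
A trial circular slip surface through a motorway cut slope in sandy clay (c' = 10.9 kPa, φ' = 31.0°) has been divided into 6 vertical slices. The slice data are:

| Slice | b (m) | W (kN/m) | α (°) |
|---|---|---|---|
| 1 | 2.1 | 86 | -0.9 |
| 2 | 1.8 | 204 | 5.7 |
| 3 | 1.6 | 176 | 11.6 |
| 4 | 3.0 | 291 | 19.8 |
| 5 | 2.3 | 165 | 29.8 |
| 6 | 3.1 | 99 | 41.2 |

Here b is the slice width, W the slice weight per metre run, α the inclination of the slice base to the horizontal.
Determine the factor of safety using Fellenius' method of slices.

Ordinary method of slices: FS = Σ[c'·Δl_i + (W_i cosα_i)·tanφ'] / Σ W_i sinα_i, with Δl_i = b_i / cosα_i.
Slice 1: Δl = 2.1/cos(-0.9°) = 2.100 m; N'_1 = 86·cos(-0.9°) = 86.0; c'Δl = 22.89; W sinα = -1.4
Slice 2: Δl = 1.8/cos5.7° = 1.809 m; N'_2 = 204·cos5.7° = 203.0; c'Δl = 19.72; W sinα = 20.3
Slice 3: Δl = 1.6/cos11.6° = 1.633 m; N'_3 = 176·cos11.6° = 172.4; c'Δl = 17.80; W sinα = 35.4
Slice 4: Δl = 3.0/cos19.8° = 3.189 m; N'_4 = 291·cos19.8° = 273.8; c'Δl = 34.75; W sinα = 98.6
Slice 5: Δl = 2.3/cos29.8° = 2.650 m; N'_5 = 165·cos29.8° = 143.2; c'Δl = 28.89; W sinα = 82.0
Slice 6: Δl = 3.1/cos41.2° = 4.120 m; N'_6 = 99·cos41.2° = 74.5; c'Δl = 44.91; W sinα = 65.2
Σc'Δl = 169.0 kN/m; ΣN' = 952.9 kN/m; ΣW sinα = 300.1 kN/m
Resisting = 169.0 + 952.9·tan31.0° = 169.0 + 572.5 = 741.5 kN/m
FS = 741.5 / 300.1 = 2.471

FS = 2.47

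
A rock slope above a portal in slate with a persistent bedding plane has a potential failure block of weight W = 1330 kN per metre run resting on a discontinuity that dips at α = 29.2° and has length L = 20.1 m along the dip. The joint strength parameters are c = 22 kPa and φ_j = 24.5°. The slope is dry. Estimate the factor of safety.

FS = 1.50

Resolving the block weight along and normal to the plane and applying the Mohr–Coulomb strength on the joint:
N' = W cosα = 1330·cos29.2° = 1161.0 kN/m
Driving force T = W sinα = 1330·sin29.2° = 648.9 kN/m
Resisting force R = c·L + N'·tanφ_j = 22·20.1 + 1161.0·tan24.5° = 442.2 + 529.1 = 971.3 kN/m
FS = R / T = 971.3 / 648.9 = 1.497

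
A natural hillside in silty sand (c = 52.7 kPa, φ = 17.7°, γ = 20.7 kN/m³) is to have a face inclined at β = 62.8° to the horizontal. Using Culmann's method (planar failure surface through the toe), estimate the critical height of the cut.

Culmann's analysis gives the critical failure plane at α_cr = (β + φ)/2 = (62.8 + 17.7)/2 = 40.2°, and the critical height
H_c = (4c/γ) · sinβ cosφ / [1 − cos(β − φ)]
    = (4·52.7/20.7) · sin62.8°·cos17.7° / [1 − cos(45.1°)]
    = 10.184 · 0.8894·0.9527 / [1 − 0.7059]
    = 10.184 · 0.8473 / 0.2941
    = 29.34 m

H_c = 29.34 m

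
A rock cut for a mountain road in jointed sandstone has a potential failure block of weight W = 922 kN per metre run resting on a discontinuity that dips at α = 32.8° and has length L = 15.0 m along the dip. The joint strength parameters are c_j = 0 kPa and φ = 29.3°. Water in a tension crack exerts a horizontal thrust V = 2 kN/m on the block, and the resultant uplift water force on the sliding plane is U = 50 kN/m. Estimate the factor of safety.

FS = 0.81

Resolving the block weight along and normal to the plane and applying the Mohr–Coulomb strength on the joint:
N' = W cosα − U − V sinα = 922·cos32.8° − 50 − 2·sin32.8° = 723.9 kN/m
Driving force T = W sinα + V cosα = 922·sin32.8° + 2·cos32.8° = 501.1 kN/m
Resisting force R = c_j·L + N'·tanφ = 0·15.0 + 723.9·tan29.3° = 0.0 + 406.2 = 406.2 kN/m
FS = R / T = 406.2 / 501.1 = 0.811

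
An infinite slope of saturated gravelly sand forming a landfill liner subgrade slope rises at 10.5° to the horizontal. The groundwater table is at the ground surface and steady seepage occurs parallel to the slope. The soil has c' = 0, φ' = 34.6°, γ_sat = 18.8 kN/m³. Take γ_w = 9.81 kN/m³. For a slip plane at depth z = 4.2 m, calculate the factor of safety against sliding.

With seepage parallel to the slope and the water table at the surface, the effective normal stress on the slip plane uses the buoyant unit weight γ' = γ_sat − γ_w while the driving shear stress uses γ_sat:
FS = [c' + γ' z cos²β tanφ'] / [γ_sat z sinβ cosβ]
(For c' = 0 this reduces to FS = (γ'/γ_sat)·tanφ'/tanβ.)
γ' = 18.8 − 9.81 = 8.99 kN/m³
Numerator = 0.0 + 8.99·4.2·cos²10.5°·tan34.6° = 0.0 + 8.99·4.2·0.9668·0.6899 = 25.182 kPa
Denominator = 18.8·4.2·sin10.5°·cos10.5° = 18.8·4.2·0.1822·0.9833 = 14.148 kPa
FS = 25.182 / 14.148 = 1.780

FS = 1.78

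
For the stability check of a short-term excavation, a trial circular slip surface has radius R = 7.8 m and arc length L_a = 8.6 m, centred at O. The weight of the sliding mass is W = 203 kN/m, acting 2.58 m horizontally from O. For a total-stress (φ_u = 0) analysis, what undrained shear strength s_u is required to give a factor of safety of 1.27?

s_u = 9.9 kPa

FS = s_u·L_a·R / (W·d), so s_u = FS·W·d / (L_a·R).
s_u = 1.27·203·2.58 / (8.60·7.8) = 665.1 / 67.08 = 9.92 kPa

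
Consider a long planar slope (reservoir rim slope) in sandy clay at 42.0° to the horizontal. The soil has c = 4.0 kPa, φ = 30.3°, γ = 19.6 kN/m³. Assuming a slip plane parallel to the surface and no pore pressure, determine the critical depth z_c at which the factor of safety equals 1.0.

Setting FS = 1.00 in FS = [c + γz cos²β tanφ] / [γz sinβ cosβ] and solving for z:
z = c / [γ cosβ (FS·sinβ − cosβ·tanφ)]
  = 4.0 / [19.6·cos42.0°·(1.00·sin42.0° − cos42.0°·tan30.3°)]
  = 4.0 / [19.6·0.7431·(1.00·0.6691 − 0.7431·0.5844)]
  = 4.0 / 3.4211 = 1.169 m

z_c = 1.17 m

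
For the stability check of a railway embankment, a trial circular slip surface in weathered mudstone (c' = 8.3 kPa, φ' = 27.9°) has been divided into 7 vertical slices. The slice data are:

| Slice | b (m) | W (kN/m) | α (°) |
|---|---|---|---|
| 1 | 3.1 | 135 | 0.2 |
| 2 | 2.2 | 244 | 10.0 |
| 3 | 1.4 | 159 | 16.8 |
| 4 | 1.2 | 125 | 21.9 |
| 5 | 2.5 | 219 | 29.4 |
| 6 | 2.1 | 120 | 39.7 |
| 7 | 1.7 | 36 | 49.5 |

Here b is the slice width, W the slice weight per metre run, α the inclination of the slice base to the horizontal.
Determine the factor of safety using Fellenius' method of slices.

FS = 1.84

Ordinary method of slices: FS = Σ[c'·Δl_i + (W_i cosα_i)·tanφ'] / Σ W_i sinα_i, with Δl_i = b_i / cosα_i.
Slice 1: Δl = 3.1/cos0.2° = 3.100 m; N'_1 = 135·cos0.2° = 135.0; c'Δl = 25.73; W sinα = 0.5
Slice 2: Δl = 2.2/cos10.0° = 2.234 m; N'_2 = 244·cos10.0° = 240.3; c'Δl = 18.54; W sinα = 42.4
Slice 3: Δl = 1.4/cos16.8° = 1.462 m; N'_3 = 159·cos16.8° = 152.2; c'Δl = 12.14; W sinα = 46.0
Slice 4: Δl = 1.2/cos21.9° = 1.293 m; N'_4 = 125·cos21.9° = 116.0; c'Δl = 10.73; W sinα = 46.6
Slice 5: Δl = 2.5/cos29.4° = 2.870 m; N'_5 = 219·cos29.4° = 190.8; c'Δl = 23.82; W sinα = 107.5
Slice 6: Δl = 2.1/cos39.7° = 2.729 m; N'_6 = 120·cos39.7° = 92.3; c'Δl = 22.65; W sinα = 76.7
Slice 7: Δl = 1.7/cos49.5° = 2.618 m; N'_7 = 36·cos49.5° = 23.4; c'Δl = 21.73; W sinα = 27.4
Σc'Δl = 135.3 kN/m; ΣN' = 950.0 kN/m; ΣW sinα = 347.0 kN/m
Resisting = 135.3 + 950.0·tan27.9° = 135.3 + 503.0 = 638.3 kN/m
FS = 638.3 / 347.0 = 1.840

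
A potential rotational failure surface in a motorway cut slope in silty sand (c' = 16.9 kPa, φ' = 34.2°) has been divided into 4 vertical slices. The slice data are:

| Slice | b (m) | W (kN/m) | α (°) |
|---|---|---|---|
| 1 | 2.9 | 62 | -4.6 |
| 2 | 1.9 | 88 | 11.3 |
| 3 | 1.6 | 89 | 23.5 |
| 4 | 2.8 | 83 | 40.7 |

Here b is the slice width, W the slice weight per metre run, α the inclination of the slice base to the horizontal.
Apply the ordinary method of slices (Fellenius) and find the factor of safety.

Ordinary method of slices: FS = Σ[c'·Δl_i + (W_i cosα_i)·tanφ'] / Σ W_i sinα_i, with Δl_i = b_i / cosα_i.
Slice 1: Δl = 2.9/cos(-4.6°) = 2.909 m; N'_1 = 62·cos(-4.6°) = 61.8; c'Δl = 49.17; W sinα = -5.0
Slice 2: Δl = 1.9/cos11.3° = 1.938 m; N'_2 = 88·cos11.3° = 86.3; c'Δl = 32.74; W sinα = 17.2
Slice 3: Δl = 1.6/cos23.5° = 1.745 m; N'_3 = 89·cos23.5° = 81.6; c'Δl = 29.49; W sinα = 35.5
Slice 4: Δl = 2.8/cos40.7° = 3.693 m; N'_4 = 83·cos40.7° = 62.9; c'Δl = 62.42; W sinα = 54.1
Σc'Δl = 173.8 kN/m; ΣN' = 292.6 kN/m; ΣW sinα = 101.9 kN/m
Resisting = 173.8 + 292.6·tan34.2° = 173.8 + 198.9 = 372.7 kN/m
FS = 372.7 / 101.9 = 3.658

FS = 3.66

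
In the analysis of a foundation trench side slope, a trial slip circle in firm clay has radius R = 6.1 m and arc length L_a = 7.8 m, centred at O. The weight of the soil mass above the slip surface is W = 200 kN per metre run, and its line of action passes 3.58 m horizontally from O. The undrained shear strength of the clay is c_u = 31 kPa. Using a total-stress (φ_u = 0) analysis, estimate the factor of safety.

Taking moments about the centre O, the resisting moment is provided by the undrained shear strength acting along the arc:
M_R = c_u·L_a·R = 31·7.80·6.1 = 1475.0 kN·m/m
M_D = W·d = 200·3.58 = 716.0 kN·m/m
FS = M_R / M_D = 1475.0 / 716.0 = 2.060

FS = 2.06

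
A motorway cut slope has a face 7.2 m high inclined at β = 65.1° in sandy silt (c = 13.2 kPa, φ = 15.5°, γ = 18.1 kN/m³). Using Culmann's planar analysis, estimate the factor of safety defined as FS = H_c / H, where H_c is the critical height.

H_c = (4c/γ) · sinβ cosφ / [1 − cos(β − φ)]
    = (4·13.2/18.1) · sin65.1°·cos15.5° / [1 − cos49.6°]
    = 2.917 · 0.8741 / 0.3519 = 7.25 m
FS = H_c / H = 7.25 / 7.2 = 1.006

FS = 1.01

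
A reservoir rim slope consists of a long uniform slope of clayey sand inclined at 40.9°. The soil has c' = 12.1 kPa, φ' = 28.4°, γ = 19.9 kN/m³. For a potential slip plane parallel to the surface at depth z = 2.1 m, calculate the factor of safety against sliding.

FS = 1.21

For an infinite slope with a slip plane parallel to the surface (no pore pressure): FS = [c' + γz cos²β tanφ'] / [γz sinβ cosβ].
γz = 19.9·2.1 = 41.79 kN/m²
Numerator = 12.1 + 41.79·cos²40.9°·tan28.4° = 12.1 + 41.79·0.5713·0.5407 = 25.009 kPa
Denominator = 41.79·sin40.9°·cos40.9° = 41.79·0.6547·0.7559 = 20.681 kPa
FS = 25.009 / 20.681 = 1.209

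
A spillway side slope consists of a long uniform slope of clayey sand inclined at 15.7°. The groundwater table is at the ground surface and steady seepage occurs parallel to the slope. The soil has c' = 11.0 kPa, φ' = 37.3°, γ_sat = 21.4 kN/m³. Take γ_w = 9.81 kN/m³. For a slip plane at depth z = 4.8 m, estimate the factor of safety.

FS = 1.88

With seepage parallel to the slope and the water table at the surface, the effective normal stress on the slip plane uses the buoyant unit weight γ' = γ_sat − γ_w while the driving shear stress uses γ_sat:
FS = [c' + γ' z cos²β tanφ'] / [γ_sat z sinβ cosβ]
γ' = 21.4 − 9.81 = 11.59 kN/m³
Numerator = 11.0 + 11.59·4.8·cos²15.7°·tan37.3° = 11.0 + 11.59·4.8·0.9268·0.7618 = 50.277 kPa
Denominator = 21.4·4.8·sin15.7°·cos15.7° = 21.4·4.8·0.2706·0.9627 = 26.759 kPa
FS = 50.277 / 26.759 = 1.879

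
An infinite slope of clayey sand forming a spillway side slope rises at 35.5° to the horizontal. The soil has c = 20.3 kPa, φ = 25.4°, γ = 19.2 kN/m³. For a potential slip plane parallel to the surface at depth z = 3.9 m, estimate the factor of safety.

For an infinite slope with a slip plane parallel to the surface (no pore pressure): FS = [c + γz cos²β tanφ] / [γz sinβ cosβ].
γz = 19.2·3.9 = 74.88 kN/m²
Numerator = 20.3 + 74.88·cos²35.5°·tan25.4° = 20.3 + 74.88·0.6628·0.4748 = 43.866 kPa
Denominator = 74.88·sin35.5°·cos35.5° = 74.88·0.5807·0.8141 = 35.400 kPa
FS = 43.866 / 35.400 = 1.239

FS = 1.24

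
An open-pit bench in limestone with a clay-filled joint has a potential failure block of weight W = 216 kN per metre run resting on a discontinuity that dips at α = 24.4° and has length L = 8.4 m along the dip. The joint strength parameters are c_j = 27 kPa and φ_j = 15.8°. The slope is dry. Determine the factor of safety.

FS = 3.17

Resolving the block weight along and normal to the plane and applying the Mohr–Coulomb strength on the joint:
N' = W cosα = 216·cos24.4° = 196.7 kN/m
Driving force T = W sinα = 216·sin24.4° = 89.2 kN/m
Resisting force R = c_j·L + N'·tanφ_j = 27·8.4 + 196.7·tan15.8° = 226.8 + 55.7 = 282.5 kN/m
FS = R / T = 282.5 / 89.2 = 3.166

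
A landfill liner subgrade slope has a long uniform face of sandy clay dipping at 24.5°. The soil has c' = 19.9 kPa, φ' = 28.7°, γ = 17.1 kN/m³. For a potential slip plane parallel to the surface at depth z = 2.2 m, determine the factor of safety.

FS = 2.60

For an infinite slope with a slip plane parallel to the surface (no pore pressure): FS = [c' + γz cos²β tanφ'] / [γz sinβ cosβ].
γz = 17.1·2.2 = 37.62 kN/m²
Numerator = 19.9 + 37.62·cos²24.5°·tan28.7° = 19.9 + 37.62·0.8280·0.5475 = 36.954 kPa
Denominator = 37.62·sin24.5°·cos24.5° = 37.62·0.4147·0.9100 = 14.196 kPa
FS = 36.954 / 14.196 = 2.603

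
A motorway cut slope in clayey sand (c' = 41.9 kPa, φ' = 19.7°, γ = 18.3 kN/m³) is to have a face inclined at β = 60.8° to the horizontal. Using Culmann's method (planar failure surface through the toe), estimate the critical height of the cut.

Culmann's analysis gives the critical failure plane at α_cr = (β + φ')/2 = (60.8 + 19.7)/2 = 40.2°, and the critical height
H_c = (4c'/γ) · sinβ cosφ' / [1 − cos(β − φ')]
    = (4·41.9/18.3) · sin60.8°·cos19.7° / [1 − cos(41.1°)]
    = 9.158 · 0.8729·0.9415 / [1 − 0.7536]
    = 9.158 · 0.8218 / 0.2464
    = 30.54 m

H_c = 30.54 m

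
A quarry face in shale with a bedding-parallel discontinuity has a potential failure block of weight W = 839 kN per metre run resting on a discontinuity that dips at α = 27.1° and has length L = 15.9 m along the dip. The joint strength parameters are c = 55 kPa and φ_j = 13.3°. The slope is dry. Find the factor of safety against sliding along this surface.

Resolving the block weight along and normal to the plane and applying the Mohr–Coulomb strength on the joint:
N' = W cosα = 839·cos27.1° = 746.9 kN/m
Driving force T = W sinα = 839·sin27.1° = 382.2 kN/m
Resisting force R = c·L + N'·tanφ_j = 55·15.9 + 746.9·tan13.3° = 874.5 + 176.6 = 1051.1 kN/m
FS = R / T = 1051.1 / 382.2 = 2.750

FS = 2.75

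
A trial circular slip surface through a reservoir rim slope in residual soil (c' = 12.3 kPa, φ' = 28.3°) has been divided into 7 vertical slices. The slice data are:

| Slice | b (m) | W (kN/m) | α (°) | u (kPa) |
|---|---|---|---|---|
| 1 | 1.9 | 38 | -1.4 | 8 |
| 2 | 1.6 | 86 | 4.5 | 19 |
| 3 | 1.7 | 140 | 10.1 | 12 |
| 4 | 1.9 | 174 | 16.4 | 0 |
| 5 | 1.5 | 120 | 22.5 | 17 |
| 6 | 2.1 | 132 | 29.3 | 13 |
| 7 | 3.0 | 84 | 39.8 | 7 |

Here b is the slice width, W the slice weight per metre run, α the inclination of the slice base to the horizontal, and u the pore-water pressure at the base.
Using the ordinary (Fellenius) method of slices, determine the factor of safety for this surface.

Ordinary method of slices: FS = Σ[c'·Δl_i + (W_i cosα_i − u_i·Δl_i)·tanφ'] / Σ W_i sinα_i, with Δl_i = b_i / cosα_i.
Slice 1: Δl = 1.9/cos(-1.4°) = 1.901 m; N'_1 = 38·cos(-1.4°) − 8·1.901 = 22.8; c'Δl = 23.38; W sinα = -0.9
Slice 2: Δl = 1.6/cos4.5° = 1.605 m; N'_2 = 86·cos4.5° − 19·1.605 = 55.2; c'Δl = 19.74; W sinα = 6.7
Slice 3: Δl = 1.7/cos10.1° = 1.727 m; N'_3 = 140·cos10.1° − 12·1.727 = 117.1; c'Δl = 21.24; W sinα = 24.6
Slice 4: Δl = 1.9/cos16.4° = 1.981 m; N'_4 = 174·cos16.4° − 0·1.981 = 166.9; c'Δl = 24.36; W sinα = 49.1
Slice 5: Δl = 1.5/cos22.5° = 1.624 m; N'_5 = 120·cos22.5° − 17·1.624 = 83.3; c'Δl = 19.97; W sinα = 45.9
Slice 6: Δl = 2.1/cos29.3° = 2.408 m; N'_6 = 132·cos29.3° − 13·2.408 = 83.8; c'Δl = 29.62; W sinα = 64.6
Slice 7: Δl = 3.0/cos39.8° = 3.905 m; N'_7 = 84·cos39.8° − 7·3.905 = 37.2; c'Δl = 48.03; W sinα = 53.8
Σc'Δl = 186.3 kN/m; ΣN' = 566.3 kN/m; ΣW sinα = 243.8 kN/m
Resisting = 186.3 + 566.3·tan28.3° = 186.3 + 304.9 = 491.3 kN/m
FS = 491.3 / 243.8 = 2.015

FS = 2.02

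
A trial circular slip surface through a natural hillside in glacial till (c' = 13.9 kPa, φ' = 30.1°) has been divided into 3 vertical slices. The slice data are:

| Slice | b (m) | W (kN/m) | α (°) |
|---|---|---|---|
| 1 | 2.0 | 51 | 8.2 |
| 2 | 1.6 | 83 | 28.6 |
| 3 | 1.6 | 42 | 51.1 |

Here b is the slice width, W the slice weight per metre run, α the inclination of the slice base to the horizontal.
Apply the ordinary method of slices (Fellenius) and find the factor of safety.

Ordinary method of slices: FS = Σ[c'·Δl_i + (W_i cosα_i)·tanφ'] / Σ W_i sinα_i, with Δl_i = b_i / cosα_i.
Slice 1: Δl = 2.0/cos8.2° = 2.021 m; N'_1 = 51·cos8.2° = 50.5; c'Δl = 28.09; W sinα = 7.3
Slice 2: Δl = 1.6/cos28.6° = 1.822 m; N'_2 = 83·cos28.6° = 72.9; c'Δl = 25.33; W sinα = 39.7
Slice 3: Δl = 1.6/cos51.1° = 2.548 m; N'_3 = 42·cos51.1° = 26.4; c'Δl = 35.42; W sinα = 32.7
Σc'Δl = 88.8 kN/m; ΣN' = 149.7 kN/m; ΣW sinα = 79.7 kN/m
Resisting = 88.8 + 149.7·tan30.1° = 88.8 + 86.8 = 175.6 kN/m
FS = 175.6 / 79.7 = 2.204

FS = 2.20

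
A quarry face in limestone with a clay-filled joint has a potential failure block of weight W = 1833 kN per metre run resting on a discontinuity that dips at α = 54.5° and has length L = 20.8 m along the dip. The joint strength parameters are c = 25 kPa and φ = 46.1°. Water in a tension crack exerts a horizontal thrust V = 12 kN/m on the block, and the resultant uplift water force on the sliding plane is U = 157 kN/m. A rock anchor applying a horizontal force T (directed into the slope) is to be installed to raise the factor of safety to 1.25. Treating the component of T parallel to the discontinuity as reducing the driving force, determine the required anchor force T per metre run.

T = 268 kN/m

Resolving forces along and normal to the sliding plane, with the horizontal anchor force T adding T·sinα to the effective normal force and T·cosα acting up the plane against the driving force:
FS = [cL + (W cosα − U − V sinα + T sinα) tanφ] / [W sinα + V cosα − T cosα]
Without the anchor: N' = 897.7 kN/m, driving T_d = 1499.2 kN/m, resisting R = 25·20.8 + 897.7·tan46.1° = 1452.8 kN/m, FS = 0.97.
Setting FS = 1.25 and solving for T:
1.25·(1499.2 − T cos54.5°) = 1452.8 + T sin54.5°·tan46.1°
T·(sin54.5°·tan46.1° + 1.25·cos54.5°) = 1.25·1499.2 − 1452.8
T·(0.8141·1.0392 + 1.25·0.5807) = 1874.1 − 1452.8 = 421.2
T·1.5719 = 421.2
T = 268.0 kN/m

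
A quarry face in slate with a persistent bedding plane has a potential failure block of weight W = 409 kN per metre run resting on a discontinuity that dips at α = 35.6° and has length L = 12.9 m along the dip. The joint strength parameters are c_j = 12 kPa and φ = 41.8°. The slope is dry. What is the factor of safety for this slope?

FS = 1.90

Resolving the block weight along and normal to the plane and applying the Mohr–Coulomb strength on the joint:
N' = W cosα = 409·cos35.6° = 332.6 kN/m
Driving force T = W sinα = 409·sin35.6° = 238.1 kN/m
Resisting force R = c_j·L + N'·tanφ = 12·12.9 + 332.6·tan41.8° = 154.8 + 297.3 = 452.1 kN/m
FS = R / T = 452.1 / 238.1 = 1.899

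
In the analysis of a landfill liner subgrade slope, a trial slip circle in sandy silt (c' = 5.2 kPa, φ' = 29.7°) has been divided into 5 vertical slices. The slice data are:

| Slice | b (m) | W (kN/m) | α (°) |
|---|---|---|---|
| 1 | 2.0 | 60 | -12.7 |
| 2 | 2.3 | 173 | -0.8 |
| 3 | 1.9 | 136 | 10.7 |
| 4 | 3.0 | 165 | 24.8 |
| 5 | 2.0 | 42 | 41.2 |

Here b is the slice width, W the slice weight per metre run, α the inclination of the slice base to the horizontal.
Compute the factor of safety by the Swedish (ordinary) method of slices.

Ordinary method of slices: FS = Σ[c'·Δl_i + (W_i cosα_i)·tanφ'] / Σ W_i sinα_i, with Δl_i = b_i / cosα_i.
Slice 1: Δl = 2.0/cos(-12.7°) = 2.050 m; N'_1 = 60·cos(-12.7°) = 58.5; c'Δl = 10.66; W sinα = -13.2
Slice 2: Δl = 2.3/cos(-0.8°) = 2.300 m; N'_2 = 173·cos(-0.8°) = 173.0; c'Δl = 11.96; W sinα = -2.4
Slice 3: Δl = 1.9/cos10.7° = 1.934 m; N'_3 = 136·cos10.7° = 133.6; c'Δl = 10.05; W sinα = 25.3
Slice 4: Δl = 3.0/cos24.8° = 3.305 m; N'_4 = 165·cos24.8° = 149.8; c'Δl = 17.18; W sinα = 69.2
Slice 5: Δl = 2.0/cos41.2° = 2.658 m; N'_5 = 42·cos41.2° = 31.6; c'Δl = 13.82; W sinα = 27.7
Σc'Δl = 63.7 kN/m; ΣN' = 546.5 kN/m; ΣW sinα = 106.5 kN/m
Resisting = 63.7 + 546.5·tan29.7° = 63.7 + 311.7 = 375.4 kN/m
FS = 375.4 / 106.5 = 3.524

FS = 3.52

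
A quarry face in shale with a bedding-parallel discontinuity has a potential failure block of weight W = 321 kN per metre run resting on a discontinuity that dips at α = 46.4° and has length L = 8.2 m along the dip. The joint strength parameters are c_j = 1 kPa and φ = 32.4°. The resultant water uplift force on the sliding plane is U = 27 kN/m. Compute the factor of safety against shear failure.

Resolving the block weight along and normal to the plane and applying the Mohr–Coulomb strength on the joint:
N' = W cosα − U = 321·cos46.4° − 27 = 194.4 kN/m
Driving force T = W sinα = 321·sin46.4° = 232.5 kN/m
Resisting force R = c_j·L + N'·tanφ = 1·8.2 + 194.4·tan32.4° = 8.2 + 123.3 = 131.5 kN/m
FS = R / T = 131.5 / 232.5 = 0.566

FS = 0.57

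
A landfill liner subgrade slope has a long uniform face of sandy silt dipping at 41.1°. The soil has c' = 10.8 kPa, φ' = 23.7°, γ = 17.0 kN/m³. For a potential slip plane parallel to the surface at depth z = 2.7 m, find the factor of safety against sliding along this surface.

FS = 0.98

For an infinite slope with a slip plane parallel to the surface (no pore pressure): FS = [c' + γz cos²β tanφ'] / [γz sinβ cosβ].
γz = 17.0·2.7 = 45.90 kN/m²
Numerator = 10.8 + 45.90·cos²41.1°·tan23.7° = 10.8 + 45.90·0.5679·0.4390 = 22.242 kPa
Denominator = 45.90·sin41.1°·cos41.1° = 45.90·0.6574·0.7536 = 22.738 kPa
FS = 22.242 / 22.738 = 0.978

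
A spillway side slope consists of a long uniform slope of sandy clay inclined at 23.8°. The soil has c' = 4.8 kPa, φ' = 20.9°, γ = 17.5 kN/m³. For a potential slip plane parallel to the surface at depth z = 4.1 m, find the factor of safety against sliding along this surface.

FS = 1.05

For an infinite slope with a slip plane parallel to the surface (no pore pressure): FS = [c' + γz cos²β tanφ'] / [γz sinβ cosβ].
γz = 17.5·4.1 = 71.75 kN/m²
Numerator = 4.8 + 71.75·cos²23.8°·tan20.9° = 4.8 + 71.75·0.8372·0.3819 = 27.737 kPa
Denominator = 71.75·sin23.8°·cos23.8° = 71.75·0.4035·0.9150 = 26.492 kPa
FS = 27.737 / 26.492 = 1.047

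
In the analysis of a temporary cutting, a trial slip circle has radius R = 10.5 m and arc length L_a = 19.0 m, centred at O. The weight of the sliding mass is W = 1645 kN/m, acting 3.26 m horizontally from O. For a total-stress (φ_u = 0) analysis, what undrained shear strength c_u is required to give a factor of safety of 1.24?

c_u = 33.3 kPa

FS = c_u·L_a·R / (W·d), so c_u = FS·W·d / (L_a·R).
c_u = 1.24·1645·3.26 / (19.00·10.5) = 6649.7 / 199.50 = 33.33 kPa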